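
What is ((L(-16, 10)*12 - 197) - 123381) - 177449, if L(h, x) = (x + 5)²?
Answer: -298327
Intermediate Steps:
L(h, x) = (5 + x)²
((L(-16, 10)*12 - 197) - 123381) - 177449 = (((5 + 10)²*12 - 197) - 123381) - 177449 = ((15²*12 - 197) - 123381) - 177449 = ((225*12 - 197) - 123381) - 177449 = ((2700 - 197) - 123381) - 177449 = (2503 - 123381) - 177449 = -120878 - 177449 = -298327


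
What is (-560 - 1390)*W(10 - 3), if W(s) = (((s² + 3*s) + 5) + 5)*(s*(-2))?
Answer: 2184000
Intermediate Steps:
W(s) = -2*s*(10 + s² + 3*s) (W(s) = ((5 + s² + 3*s) + 5)*(-2*s) = (10 + s² + 3*s)*(-2*s) = -2*s*(10 + s² + 3*s))
(-560 - 1390)*W(10 - 3) = (-560 - 1390)*(-2*(10 - 3)*(10 + (10 - 3)² + 3*(10 - 3))) = -(-3900)*7*(10 + 7² + 3*7) = -(-3900)*7*(10 + 49 + 21) = -(-3900)*7*80 = -1950*(-1120) = 2184000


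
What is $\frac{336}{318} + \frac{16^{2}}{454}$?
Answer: $\frac{19496}{12031} \approx 1.6205$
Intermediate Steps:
$\frac{336}{318} + \frac{16^{2}}{454} = 336 \cdot \frac{1}{318} + 256 \cdot \frac{1}{454} = \frac{56}{53} + \frac{128}{227} = \frac{19496}{12031}$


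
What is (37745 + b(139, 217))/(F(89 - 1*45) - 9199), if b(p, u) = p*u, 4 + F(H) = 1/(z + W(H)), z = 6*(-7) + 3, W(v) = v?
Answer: -56590/7669 ≈ -7.3791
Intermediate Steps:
z = -39 (z = -42 + 3 = -39)
F(H) = -4 + 1/(-39 + H)
(37745 + b(139, 217))/(F(89 - 1*45) - 9199) = (37745 + 139*217)/((157 - 4*(89 - 1*45))/(-39 + (89 - 1*45)) - 9199) = (37745 + 30163)/((157 - 4*(89 - 45))/(-39 + (89 - 45)) - 9199) = 67908/((157 - 4*44)/(-39 + 44) - 9199) = 67908/((157 - 176)/5 - 9199) = 67908/((⅕)*(-19) - 9199) = 67908/(-19/5 - 9199) = 67908/(-46014/5) = 67908*(-5/46014) = -56590/7669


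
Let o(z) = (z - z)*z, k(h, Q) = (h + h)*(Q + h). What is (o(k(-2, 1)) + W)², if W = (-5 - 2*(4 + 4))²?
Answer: 194481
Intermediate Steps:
k(h, Q) = 2*h*(Q + h) (k(h, Q) = (2*h)*(Q + h) = 2*h*(Q + h))
o(z) = 0 (o(z) = 0*z = 0)
W = 441 (W = (-5 - 2*8)² = (-5 - 16)² = (-21)² = 441)
(o(k(-2, 1)) + W)² = (0 + 441)² = 441² = 194481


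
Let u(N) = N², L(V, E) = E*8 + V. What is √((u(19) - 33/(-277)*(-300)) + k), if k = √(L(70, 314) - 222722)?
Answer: √(24956869 + 460374*I*√6115)/277 ≈ 21.168 + 11.083*I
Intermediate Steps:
L(V, E) = V + 8*E (L(V, E) = 8*E + V = V + 8*E)
k = 6*I*√6115 (k = √((70 + 8*314) - 222722) = √((70 + 2512) - 222722) = √(2582 - 222722) = √(-220140) = 6*I*√6115 ≈ 469.19*I)
√((u(19) - 33/(-277)*(-300)) + k) = √((19² - 33/(-277)*(-300)) + 6*I*√6115) = √((361 - 33*(-1/277)*(-300)) + 6*I*√6115) = √((361 + (33/277)*(-300)) + 6*I*√6115) = √((361 - 9900/277) + 6*I*√6115) = √(90097/277 + 6*I*√6115)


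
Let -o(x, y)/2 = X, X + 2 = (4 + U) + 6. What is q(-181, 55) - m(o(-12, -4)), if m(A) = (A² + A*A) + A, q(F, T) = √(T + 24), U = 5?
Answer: -1326 + √79 ≈ -1317.1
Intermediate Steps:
q(F, T) = √(24 + T)
X = 13 (X = -2 + ((4 + 5) + 6) = -2 + (9 + 6) = -2 + 15 = 13)
o(x, y) = -26 (o(x, y) = -2*13 = -26)
m(A) = A + 2*A² (m(A) = (A² + A²) + A = 2*A² + A = A + 2*A²)
q(-181, 55) - m(o(-12, -4)) = √(24 + 55) - (-26)*(1 + 2*(-26)) = √79 - (-26)*(1 - 52) = √79 - (-26)*(-51) = √79 - 1*1326 = √79 - 1326 = -1326 + √79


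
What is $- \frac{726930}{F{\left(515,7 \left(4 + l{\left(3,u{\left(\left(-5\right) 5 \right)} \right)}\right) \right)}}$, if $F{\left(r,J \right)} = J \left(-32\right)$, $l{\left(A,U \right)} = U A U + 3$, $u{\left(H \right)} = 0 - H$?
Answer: $\frac{363465}{210784} \approx 1.7243$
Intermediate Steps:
$u{\left(H \right)} = - H$
$l{\left(A,U \right)} = 3 + A U^{2}$ ($l{\left(A,U \right)} = A U U + 3 = A U^{2} + 3 = 3 + A U^{2}$)
$F{\left(r,J \right)} = - 32 J$
$- \frac{726930}{F{\left(515,7 \left(4 + l{\left(3,u{\left(\left(-5\right) 5 \right)} \right)}\right) \right)}} = - \frac{726930}{\left(-32\right) 7 \left(4 + \left(3 + 3 \left(- \left(-5\right) 5\right)^{2}\right)\right)} = - \frac{726930}{\left(-32\right) 7 \left(4 + \left(3 + 3 \left(\left(-1\right) \left(-25\right)\right)^{2}\right)\right)} = - \frac{726930}{\left(-32\right) 7 \left(4 + \left(3 + 3 \cdot 25^{2}\right)\right)} = - \frac{726930}{\left(-32\right) 7 \left(4 + \left(3 + 3 \cdot 625\right)\right)} = - \frac{726930}{\left(-32\right) 7 \left(4 + \left(3 + 1875\right)\right)} = - \frac{726930}{\left(-32\right) 7 \left(4 + 1878\right)} = - \frac{726930}{\left(-32\right) 7 \cdot 1882} = - \frac{726930}{\left(-32\right) 13174} = - \frac{726930}{-421568} = \left(-726930\right) \left(- \frac{1}{421568}\right) = \frac{363465}{210784}$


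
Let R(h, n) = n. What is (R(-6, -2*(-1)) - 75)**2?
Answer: 5329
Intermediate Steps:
(R(-6, -2*(-1)) - 75)**2 = (-2*(-1) - 75)**2 = (2 - 75)**2 = (-73)**2 = 5329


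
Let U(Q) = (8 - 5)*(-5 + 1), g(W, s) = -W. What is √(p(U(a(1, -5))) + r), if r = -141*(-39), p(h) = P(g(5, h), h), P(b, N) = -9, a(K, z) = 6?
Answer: 3*√610 ≈ 74.094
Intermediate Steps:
U(Q) = -12 (U(Q) = 3*(-4) = -12)
p(h) = -9
r = 5499
√(p(U(a(1, -5))) + r) = √(-9 + 5499) = √5490 = 3*√610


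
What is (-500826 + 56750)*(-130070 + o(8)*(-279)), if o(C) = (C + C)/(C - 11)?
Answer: 57100180232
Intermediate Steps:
o(C) = 2*C/(-11 + C) (o(C) = (2*C)/(-11 + C) = 2*C/(-11 + C))
(-500826 + 56750)*(-130070 + o(8)*(-279)) = (-500826 + 56750)*(-130070 + (2*8/(-11 + 8))*(-279)) = -444076*(-130070 + (2*8/(-3))*(-279)) = -444076*(-130070 + (2*8*(-1/3))*(-279)) = -444076*(-130070 - 16/3*(-279)) = -444076*(-130070 + 1488) = -444076*(-128582) = 57100180232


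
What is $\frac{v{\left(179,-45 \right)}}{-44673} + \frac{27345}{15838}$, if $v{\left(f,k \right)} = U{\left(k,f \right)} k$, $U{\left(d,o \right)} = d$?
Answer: $\frac{396503745}{235843658} \approx 1.6812$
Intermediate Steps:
$v{\left(f,k \right)} = k^{2}$ ($v{\left(f,k \right)} = k k = k^{2}$)
$\frac{v{\left(179,-45 \right)}}{-44673} + \frac{27345}{15838} = \frac{\left(-45\right)^{2}}{-44673} + \frac{27345}{15838} = 2025 \left(- \frac{1}{44673}\right) + 27345 \cdot \frac{1}{15838} = - \frac{675}{14891} + \frac{27345}{15838} = \frac{396503745}{235843658}$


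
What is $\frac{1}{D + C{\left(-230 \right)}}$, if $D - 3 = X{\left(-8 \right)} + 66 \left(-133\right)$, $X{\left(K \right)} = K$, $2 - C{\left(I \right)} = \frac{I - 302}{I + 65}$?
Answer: $- \frac{165}{1449397} \approx -0.00011384$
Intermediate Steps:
$C{\left(I \right)} = 2 - \frac{-302 + I}{65 + I}$ ($C{\left(I \right)} = 2 - \frac{I - 302}{I + 65} = 2 - \frac{-302 + I}{65 + I}$)
$D = -8783$ ($D = 3 + \left(-8 + 66 \left(-133\right)\right) = 3 - 8786 = -8783$)
$\frac{1}{D + C{\left(-230 \right)}} = \frac{1}{-8783 + \frac{432 - 230}{65 - 230}} = \frac{1}{-8783 + \frac{1}{-165} \cdot 202} = \frac{1}{-8783 - \frac{202}{165}} = \frac{1}{- \frac{1449397}{165}} = - \frac{165}{1449397}$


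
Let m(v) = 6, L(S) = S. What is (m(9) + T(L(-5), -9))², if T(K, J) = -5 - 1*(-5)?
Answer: 36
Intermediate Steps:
T(K, J) = 0 (T(K, J) = -5 + 5 = 0)
(m(9) + T(L(-5), -9))² = (6 + 0)² = 6² = 36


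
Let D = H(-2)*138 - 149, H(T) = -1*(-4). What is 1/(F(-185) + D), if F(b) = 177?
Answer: 1/580 ≈ 0.0017241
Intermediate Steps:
H(T) = 4
D = 403 (D = 4*138 - 149 = 552 - 149 = 403)
1/(F(-185) + D) = 1/(177 + 403) = 1/580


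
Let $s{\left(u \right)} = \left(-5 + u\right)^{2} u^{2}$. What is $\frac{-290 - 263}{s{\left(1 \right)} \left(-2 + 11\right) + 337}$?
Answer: $- \frac{553}{481} \approx -1.1497$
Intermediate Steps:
$s{\left(u \right)} = u^{2} \left(-5 + u\right)^{2}$
$\frac{-290 - 263}{s{\left(1 \right)} \left(-2 + 11\right) + 337} = \frac{-290 - 263}{1^{2} \left(-5 + 1\right)^{2} \left(-2 + 11\right) + 337} = - \frac{553}{1 \left(-4\right)^{2} \cdot 9 + 337} = - \frac{553}{1 \cdot 16 \cdot 9 + 337} = - \frac{553}{16 \cdot 9 + 337} = - \frac{553}{144 + 337} = - \frac{553}{481}$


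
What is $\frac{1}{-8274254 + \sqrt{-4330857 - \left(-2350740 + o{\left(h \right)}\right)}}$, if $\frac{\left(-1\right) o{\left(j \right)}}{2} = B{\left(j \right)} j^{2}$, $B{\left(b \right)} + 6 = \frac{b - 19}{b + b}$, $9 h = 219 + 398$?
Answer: $- \frac{670214574}{5545525784460359} - \frac{9 i \sqrt{164682563}}{5545525784460359} \approx -1.2086 \cdot 10^{-7} - 2.0827 \cdot 10^{-11} i$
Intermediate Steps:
$h = \frac{617}{9}$ ($h = \frac{219 + 398}{9} = \frac{1}{9} \cdot 617 = \frac{617}{9} \approx 68.556$)
$B{\left(b \right)} = -6 + \frac{-19 + b}{2 b}$ ($B{\left(b \right)} = -6 + \frac{b - 19}{b + b} = -6 + \frac{-19 + b}{2 b}$)
$o{\left(j \right)} = - j \left(-19 - 11 j\right)$ ($o{\left(j \right)} = - 2 \frac{-19 - 11 j}{2 j} j^{2} = - 2 \frac{j \left(-19 - 11 j\right)}{2} = - j \left(-19 - 11 j\right)$)
$\frac{1}{-8274254 + \sqrt{-4330857 - \left(-2350740 + o{\left(h \right)}\right)}} = \frac{1}{-8274254 + \sqrt{-4330857 + \left(2350740 - \frac{617 \left(19 + 11 \cdot \frac{617}{9}\right)}{9}\right)}} = \frac{1}{-8274254 + \sqrt{-4330857 + \left(2350740 - \frac{617 \left(19 + \frac{6787}{9}\right)}{9}\right)}} = \frac{1}{-8274254 + \sqrt{-4330857 + \left(2350740 - \frac{617}{9} \cdot \frac{6958}{9}\right)}} = \frac{1}{-8274254 + \sqrt{-4330857 + \left(2350740 - \frac{4293086}{81}\right)}} = \frac{1}{-8274254 + \sqrt{-4330857 + \frac{186116854}{81}}} = \frac{1}{-8274254 + \sqrt{- \frac{164682563}{81}}} = \frac{1}{-8274254 + \frac{i \sqrt{164682563}}{9}}$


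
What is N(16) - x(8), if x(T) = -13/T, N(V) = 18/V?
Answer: 11/4 ≈ 2.7500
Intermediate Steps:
N(16) - x(8) = 18/16 - (-13)/8 = 18*(1/16) - (-13)/8 = 9/8 - 1*(-13/8) = 9/8 + 13/8 = 11/4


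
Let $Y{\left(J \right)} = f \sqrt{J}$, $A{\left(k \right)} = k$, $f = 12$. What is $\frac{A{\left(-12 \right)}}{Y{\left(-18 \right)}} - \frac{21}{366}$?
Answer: $- \frac{7}{122} + \frac{i \sqrt{2}}{6} \approx -0.057377 + 0.2357 i$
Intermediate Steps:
$Y{\left(J \right)} = 12 \sqrt{J}$
$\frac{A{\left(-12 \right)}}{Y{\left(-18 \right)}} - \frac{21}{366} = - \frac{12}{12 \sqrt{-18}} - \frac{21}{366} = - \frac{12}{12 \cdot 3 i \sqrt{2}} - \frac{7}{122} = - \frac{12}{36 i \sqrt{2}} - \frac{7}{122} = - 12 \left(- \frac{i \sqrt{2}}{72}\right) - \frac{7}{122} = \frac{i \sqrt{2}}{6} - \frac{7}{122} = - \frac{7}{122} + \frac{i \sqrt{2}}{6}$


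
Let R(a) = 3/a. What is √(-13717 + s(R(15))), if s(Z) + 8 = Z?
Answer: 4*I*√21445/5 ≈ 117.15*I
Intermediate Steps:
s(Z) = -8 + Z
√(-13717 + s(R(15))) = √(-13717 + (-8 + 3/15)) = √(-13717 + (-8 + 3*(1/15))) = √(-13717 + (-8 + ⅕)) = √(-13717 - 39/5) = √(-68624/5) = 4*I*√21445/5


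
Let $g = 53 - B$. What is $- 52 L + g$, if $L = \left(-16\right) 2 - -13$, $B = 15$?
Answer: $1026$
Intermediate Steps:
$L = -19$ ($L = -32 + 13 = -19$)
$g = 38$ ($g = 53 - 15 = 38$)
$- 52 L + g = \left(-52\right) \left(-19\right) + 38 = 988 + 38 = 1026$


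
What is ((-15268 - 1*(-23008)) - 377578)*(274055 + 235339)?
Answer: -188393258172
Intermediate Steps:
((-15268 - 1*(-23008)) - 377578)*(274055 + 235339) = ((-15268 + 23008) - 377578)*509394 = (7740 - 377578)*509394 = -369838*509394 = -188393258172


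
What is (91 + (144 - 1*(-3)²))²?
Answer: 51076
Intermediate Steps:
(91 + (144 - 1*(-3)²))² = (91 + (144 - 1*9))² = (91 + (144 - 9))² = (91 + 135)² = 226² = 51076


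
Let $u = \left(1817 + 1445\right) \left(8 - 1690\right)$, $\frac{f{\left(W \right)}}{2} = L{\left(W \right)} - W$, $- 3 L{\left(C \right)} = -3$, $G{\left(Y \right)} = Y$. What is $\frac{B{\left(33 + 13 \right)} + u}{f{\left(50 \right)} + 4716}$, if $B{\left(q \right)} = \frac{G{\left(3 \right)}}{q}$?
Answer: $- \frac{252387461}{212428} \approx -1188.1$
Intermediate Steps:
$L{\left(C \right)} = 1$ ($L{\left(C \right)} = \left(- \frac{1}{3}\right) \left(-3\right) = 1$)
$B{\left(q \right)} = \frac{3}{q}$
$f{\left(W \right)} = 2 - 2 W$ ($f{\left(W \right)} = 2 \left(1 - W\right) = 2 - 2 W$)
$u = -5486684$ ($u = 3262 \left(-1682\right) = -5486684$)
$\frac{B{\left(33 + 13 \right)} + u}{f{\left(50 \right)} + 4716} = \frac{\frac{3}{33 + 13} - 5486684}{\left(2 - 100\right) + 4716} = \frac{\frac{3}{46} - 5486684}{\left(2 - 100\right) + 4716} = \frac{3 \cdot \frac{1}{46} - 5486684}{-98 + 4716} = \frac{\frac{3}{46} - 5486684}{4618} = \left(- \frac{252387461}{46}\right) \frac{1}{4618} = - \frac{252387461}{212428}$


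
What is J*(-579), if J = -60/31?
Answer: 34740/31 ≈ 1120.6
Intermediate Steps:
J = -60/31 (J = -60*1/31 = -60/31 ≈ -1.9355)
J*(-579) = -60/31*(-579) = 34740/31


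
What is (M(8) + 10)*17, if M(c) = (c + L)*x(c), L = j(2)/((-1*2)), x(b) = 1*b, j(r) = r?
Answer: 1122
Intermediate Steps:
x(b) = b
L = -1 (L = 2/((-1*2)) = 2/(-2) = 2*(-1/2) = -1)
M(c) = c*(-1 + c) (M(c) = (c - 1)*c = (-1 + c)*c = c*(-1 + c))
(M(8) + 10)*17 = (8*(-1 + 8) + 10)*17 = (8*7 + 10)*17 = (56 + 10)*17 = 66*17 = 1122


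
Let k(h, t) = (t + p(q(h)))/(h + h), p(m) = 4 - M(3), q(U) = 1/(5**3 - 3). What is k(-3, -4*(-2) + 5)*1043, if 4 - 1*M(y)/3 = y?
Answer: -7301/3 ≈ -2433.7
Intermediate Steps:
M(y) = 12 - 3*y
q(U) = 1/122 (q(U) = 1/(125 - 3) = 1/122)
p(m) = 1 (p(m) = 4 - (12 - 3*3) = 4 - (12 - 9) = 4 - 1*3 = 4 - 3 = 1)
k(h, t) = (1 + t)/(2*h) (k(h, t) = (t + 1)/(h + h) = (1 + t)/((2*h)) = (1 + t)*(1/(2*h)) = (1 + t)/(2*h))
k(-3, -4*(-2) + 5)*1043 = ((1/2)*(1 + (-4*(-2) + 5))/(-3))*1043 = ((1/2)*(-1/3)*(1 + (8 + 5)))*1043 = ((1/2)*(-1/3)*(1 + 13))*1043 = ((1/2)*(-1/3)*14)*1043 = -7/3*1043 = -7301/3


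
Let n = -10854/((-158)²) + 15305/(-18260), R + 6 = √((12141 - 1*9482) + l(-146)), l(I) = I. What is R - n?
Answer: -107739389/22792132 + √2513 ≈ 45.403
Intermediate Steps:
R = -6 + √2513 (R = -6 + √((12141 - 1*9482) - 146) = -6 + √((12141 - 9482) - 146) = -6 + √(2659 - 146) = -6 + √2513 ≈ 44.130)
n = -29013403/22792132 (n = -10854/24964 + 15305*(-1/18260) = -10854*1/24964 - 3061/3652 = -5427/12482 - 3061/3652 = -29013403/22792132 ≈ -1.2730)
R - n = (-6 + √2513) - 1*(-29013403/22792132) = (-6 + √2513) + 29013403/22792132 = -107739389/22792132 + √2513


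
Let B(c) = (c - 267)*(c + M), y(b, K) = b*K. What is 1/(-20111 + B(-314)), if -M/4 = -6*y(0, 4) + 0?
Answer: 1/162323 ≈ 6.1606e-6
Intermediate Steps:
y(b, K) = K*b
M = 0 (M = -4*(-24*0 + 0) = -4*(-6*0 + 0) = -4*(0 + 0) = -4*0 = 0)
B(c) = c*(-267 + c) (B(c) = (c - 267)*(c + 0) = (-267 + c)*c = c*(-267 + c))
1/(-20111 + B(-314)) = 1/(-20111 - 314*(-267 - 314)) = 1/(-20111 - 314*(-581)) = 1/(-20111 + 182434) = 1/162323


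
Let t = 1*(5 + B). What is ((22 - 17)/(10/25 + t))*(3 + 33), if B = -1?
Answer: 450/11 ≈ 40.909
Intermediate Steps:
t = 4 (t = 1*(5 - 1) = 1*4 = 4)
((22 - 17)/(10/25 + t))*(3 + 33) = ((22 - 17)/(10/25 + 4))*(3 + 33) = (5/(10*(1/25) + 4))*36 = (5/(⅖ + 4))*36 = (5/(22/5))*36 = (5*(5/22))*36 = (25/22)*36 = 450/11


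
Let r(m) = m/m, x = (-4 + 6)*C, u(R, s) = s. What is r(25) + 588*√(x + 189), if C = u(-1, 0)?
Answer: 1 + 1764*√21 ≈ 8084.7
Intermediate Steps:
C = 0
x = 0 (x = (-4 + 6)*0 = 2*0 = 0)
r(m) = 1
r(25) + 588*√(x + 189) = 1 + 588*√(0 + 189) = 1 + 588*√189 = 1 + 588*(3*√21) = 1 + 1764*√21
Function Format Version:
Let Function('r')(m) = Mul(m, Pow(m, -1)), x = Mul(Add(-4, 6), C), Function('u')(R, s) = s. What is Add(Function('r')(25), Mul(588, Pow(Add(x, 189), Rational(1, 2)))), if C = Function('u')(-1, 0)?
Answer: Add(1, Mul(1764, Pow(21, Rational(1, 2)))) ≈ 8084.7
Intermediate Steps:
C = 0
x = 0 (x = Mul(Add(-4, 6), 0) = Mul(2, 0) = 0)
Function('r')(m) = 1
Add(Function('r')(25), Mul(588, Pow(Add(x, 189), Rational(1, 2)))) = Add(1, Mul(588, Pow(Add(0, 189), Rational(1, 2)))) = Add(1, Mul(588, Pow(189, Rational(1, 2)))) = Add(1, Mul(588, Mul(3, Pow(21, Rational(1, 2))))) = Add(1, Mul(1764, Pow(21, Rational(1, 2))))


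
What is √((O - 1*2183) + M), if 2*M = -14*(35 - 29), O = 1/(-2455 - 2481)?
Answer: 3*I*√1505836626/2468 ≈ 47.17*I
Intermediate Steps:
O = -1/4936 (O = 1/(-4936) = -1/4936 ≈ -0.00020259)
M = -42 (M = (-14*(35 - 29))/2 = (-14*6)/2 = (½)*(-84) = -42)
√((O - 1*2183) + M) = √((-1/4936 - 1*2183) - 42) = √((-1/4936 - 2183) - 42) = √(-10775289/4936 - 42) = √(-10982601/4936) = 3*I*√1505836626/2468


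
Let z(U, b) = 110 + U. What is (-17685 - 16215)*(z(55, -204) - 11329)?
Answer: 378459600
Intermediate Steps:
(-17685 - 16215)*(z(55, -204) - 11329) = (-17685 - 16215)*((110 + 55) - 11329) = -33900*(165 - 11329) = -33900*(-11164) = 378459600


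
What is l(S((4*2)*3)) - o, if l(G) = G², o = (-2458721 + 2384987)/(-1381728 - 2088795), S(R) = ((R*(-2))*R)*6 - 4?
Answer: 55332926629518/1156841 ≈ 4.7831e+7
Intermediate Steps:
S(R) = -4 - 12*R² (S(R) = ((-2*R)*R)*6 - 4 = -2*R²*6 - 4 = -12*R² - 4 = -4 - 12*R²)
o = 24578/1156841 (o = -73734/(-3470523) = -73734*(-1/3470523) = 24578/1156841 ≈ 0.021246)
l(S((4*2)*3)) - o = (-4 - 12*((4*2)*3)²)² - 1*24578/1156841 = (-4 - 12*(8*3)²)² - 24578/1156841 = (-4 - 12*24²)² - 24578/1156841 = (-4 - 12*576)² - 24578/1156841 = (-4 - 6912)² - 24578/1156841 = (-6916)² - 24578/1156841 = 47831056 - 24578/1156841 = 55332926629518/1156841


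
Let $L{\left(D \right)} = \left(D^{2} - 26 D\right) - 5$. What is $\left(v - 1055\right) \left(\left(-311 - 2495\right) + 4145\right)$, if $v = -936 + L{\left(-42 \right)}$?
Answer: $1151540$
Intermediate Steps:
$L{\left(D \right)} = -5 + D^{2} - 26 D$
$v = 1915$ ($v = -936 - \left(-1087 - 1764\right) = -936 + \left(-5 + 1764 + 1092\right) = -936 + 2851 = 1915$)
$\left(v - 1055\right) \left(\left(-311 - 2495\right) + 4145\right) = \left(1915 - 1055\right) \left(\left(-311 - 2495\right) + 4145\right) = 860 \left(-2806 + 4145\right) = 860 \cdot 1339 = 1151540$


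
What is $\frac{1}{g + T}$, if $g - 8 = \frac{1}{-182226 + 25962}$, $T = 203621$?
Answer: $\frac{156264}{31819882055} \approx 4.9109 \cdot 10^{-6}$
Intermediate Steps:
$g = \frac{1250111}{156264}$ ($g = 8 + \frac{1}{-182226 + 25962} = 8 + \frac{1}{-156264} = 8 - \frac{1}{156264} = \frac{1250111}{156264} \approx 8.0$)
$\frac{1}{g + T} = \frac{1}{\frac{1250111}{156264} + 203621} = \frac{1}{\frac{31819882055}{156264}} = \frac{156264}{31819882055}$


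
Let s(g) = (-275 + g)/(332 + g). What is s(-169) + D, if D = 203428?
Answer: 33158320/163 ≈ 2.0343e+5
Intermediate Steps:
s(g) = (-275 + g)/(332 + g)
s(-169) + D = (-275 - 169)/(332 - 169) + 203428 = -444/163 + 203428 = 33158320/163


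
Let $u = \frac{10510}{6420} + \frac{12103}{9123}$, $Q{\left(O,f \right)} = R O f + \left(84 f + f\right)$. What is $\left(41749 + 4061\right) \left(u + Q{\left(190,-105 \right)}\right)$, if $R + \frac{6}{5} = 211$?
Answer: $- \frac{62522113626688995}{325387} \approx -1.9215 \cdot 10^{11}$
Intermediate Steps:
$R = \frac{1049}{5}$ ($R = - \frac{6}{5} + 211 = \frac{1049}{5} \approx 209.8$)
$Q{\left(O,f \right)} = 85 f + \frac{1049 O f}{5}$ ($Q{\left(O,f \right)} = \frac{1049 O}{5} f + \left(84 f + f\right) = \frac{1049 O f}{5} + 85 f = 85 f + \frac{1049 O f}{5}$)
$u = \frac{1928711}{650774}$ ($u = 10510 \cdot \frac{1}{6420} + 12103 \cdot \frac{1}{9123} = \frac{1051}{642} + \frac{12103}{9123} = \frac{1928711}{650774} \approx 2.9637$)
$\left(41749 + 4061\right) \left(u + Q{\left(190,-105 \right)}\right) = \left(41749 + 4061\right) \left(\frac{1928711}{650774} + \frac{1}{5} \left(-105\right) \left(425 + 1049 \cdot 190\right)\right) = 45810 \left(\frac{1928711}{650774} + \frac{1}{5} \left(-105\right) \left(425 + 199310\right)\right) = 45810 \left(\frac{1928711}{650774} + \frac{1}{5} \left(-105\right) 199735\right) = 45810 \left(\frac{1928711}{650774} - 4194435\right) = 45810 \left(- \frac{2729627313979}{650774}\right) = - \frac{62522113626688995}{325387}$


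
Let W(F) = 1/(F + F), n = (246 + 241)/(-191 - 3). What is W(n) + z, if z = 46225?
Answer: 22511478/487 ≈ 46225.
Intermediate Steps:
n = -487/194 (n = 487/(-194) = 487*(-1/194) = -487/194 ≈ -2.5103)
W(F) = 1/(2*F)
W(n) + z = 1/(2*(-487/194)) + 46225 = (½)*(-194/487) + 46225 = -97/487 + 46225 = 22511478/487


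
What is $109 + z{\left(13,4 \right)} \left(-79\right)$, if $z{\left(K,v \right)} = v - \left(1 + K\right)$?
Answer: $899$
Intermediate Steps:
$z{\left(K,v \right)} = -1 + v - K$ ($z{\left(K,v \right)} = v - \left(1 + K\right) = -1 + v - K$)
$109 + z{\left(13,4 \right)} \left(-79\right) = 109 + \left(-1 + 4 - 13\right) \left(-79\right) = 109 - -790 = 109 + 790 = 899$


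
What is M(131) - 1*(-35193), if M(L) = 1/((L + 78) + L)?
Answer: 11965621/340 ≈ 35193.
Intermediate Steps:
M(L) = 1/(78 + 2*L) (M(L) = 1/((78 + L) + L) = 1/(78 + 2*L))
M(131) - 1*(-35193) = 1/(2*(39 + 131)) - 1*(-35193) = (½)/170 + 35193 = (½)*(1/170) + 35193 = 1/340 + 35193 = 11965621/340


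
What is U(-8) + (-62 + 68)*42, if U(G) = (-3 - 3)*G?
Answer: 300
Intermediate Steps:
U(G) = -6*G
U(-8) + (-62 + 68)*42 = -6*(-8) + (-62 + 68)*42 = 48 + 6*42 = 48 + 252 = 300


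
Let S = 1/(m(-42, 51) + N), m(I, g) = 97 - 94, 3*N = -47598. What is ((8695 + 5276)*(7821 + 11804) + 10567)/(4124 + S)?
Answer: 621356977778/9345573 ≈ 66487.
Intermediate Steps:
N = -15866 (N = (1/3)*(-47598) = -15866)
m(I, g) = 3
S = -1/15863 (S = 1/(3 - 15866) = 1/(-15863) = -1/15863 ≈ -6.3040e-5)
((8695 + 5276)*(7821 + 11804) + 10567)/(4124 + S) = ((8695 + 5276)*(7821 + 11804) + 10567)/(4124 - 1/15863) = (13971*19625 + 10567)/(65419011/15863) = (274180875 + 10567)*(15863/65419011) = 274191442*(15863/65419011) = 621356977778/9345573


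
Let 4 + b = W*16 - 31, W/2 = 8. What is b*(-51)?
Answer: -11271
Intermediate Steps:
W = 16 (W = 2*8 = 16)
b = 221 (b = -4 + (16*16 - 31) = -4 + (256 - 31) = -4 + 225 = 221)
b*(-51) = 221*(-51) = -11271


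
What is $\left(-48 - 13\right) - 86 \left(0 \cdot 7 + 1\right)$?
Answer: $-147$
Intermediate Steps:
$\left(-48 - 13\right) - 86 \left(0 \cdot 7 + 1\right) = \left(-48 - 13\right) - 86 \left(0 + 1\right) = -61 - 86 = -147$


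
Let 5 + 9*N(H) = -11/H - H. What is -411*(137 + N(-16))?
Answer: -2728355/48 ≈ -56841.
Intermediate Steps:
N(H) = -5/9 - 11/(9*H) - H/9 (N(H) = -5/9 + (-11/H - H)/9 = -5/9 + (-H - 11/H)/9 = -5/9 + (-11/(9*H) - H/9) = -5/9 - 11/(9*H) - H/9)
-411*(137 + N(-16)) = -411*(137 + (⅑)*(-11 - 1*(-16)*(5 - 16))/(-16)) = -411*(137 + (⅑)*(-1/16)*(-11 - 1*(-16)*(-11))) = -411*(137 + (⅑)*(-1/16)*(-11 - 176)) = -411*(137 + (⅑)*(-1/16)*(-187)) = -411*(137 + 187/144) = -411*19915/144 = -2728355/48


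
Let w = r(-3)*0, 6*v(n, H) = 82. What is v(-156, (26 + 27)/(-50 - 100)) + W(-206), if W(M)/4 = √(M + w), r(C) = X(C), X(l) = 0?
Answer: 41/3 + 4*I*√206 ≈ 13.667 + 57.411*I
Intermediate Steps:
v(n, H) = 41/3 (v(n, H) = (⅙)*82 = 41/3)
r(C) = 0
w = 0 (w = 0*0 = 0)
W(M) = 4*√M (W(M) = 4*√(M + 0) = 4*√M)
v(-156, (26 + 27)/(-50 - 100)) + W(-206) = 41/3 + 4*√(-206) = 41/3 + 4*(I*√206) = 41/3 + 4*I*√206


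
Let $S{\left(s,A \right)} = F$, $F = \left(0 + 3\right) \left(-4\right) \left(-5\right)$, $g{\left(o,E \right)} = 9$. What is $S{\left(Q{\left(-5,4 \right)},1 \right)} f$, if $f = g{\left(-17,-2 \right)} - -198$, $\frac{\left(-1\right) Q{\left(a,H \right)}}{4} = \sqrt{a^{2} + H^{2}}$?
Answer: $12420$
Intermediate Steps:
$Q{\left(a,H \right)} = - 4 \sqrt{H^{2} + a^{2}}$ ($Q{\left(a,H \right)} = - 4 \sqrt{a^{2} + H^{2}} = - 4 \sqrt{H^{2} + a^{2}}$)
$f = 207$ ($f = 9 - -198 = 9 + 198 = 207$)
$F = 60$ ($F = 3 \left(-4\right) \left(-5\right) = \left(-12\right) \left(-5\right) = 60$)
$S{\left(s,A \right)} = 60$
$S{\left(Q{\left(-5,4 \right)},1 \right)} f = 60 \cdot 207 = 12420$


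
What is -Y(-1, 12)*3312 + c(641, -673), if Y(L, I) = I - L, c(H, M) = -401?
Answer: -43457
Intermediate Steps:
-Y(-1, 12)*3312 + c(641, -673) = -(12 - 1*(-1))*3312 - 401 = -(12 + 1)*3312 - 401 = -1*13*3312 - 401 = -13*3312 - 401 = -43056 - 401 = -43457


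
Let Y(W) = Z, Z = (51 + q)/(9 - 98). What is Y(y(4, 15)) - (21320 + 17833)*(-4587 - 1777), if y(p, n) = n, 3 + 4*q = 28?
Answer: 88704410123/356 ≈ 2.4917e+8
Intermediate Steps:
q = 25/4 (q = -¾ + (¼)*28 = -¾ + 7 = 25/4 ≈ 6.2500)
Z = -229/356 (Z = (51 + 25/4)/(9 - 98) = (229/4)/(-89) = (229/4)*(-1/89) = -229/356 ≈ -0.64326)
Y(W) = -229/356
Y(y(4, 15)) - (21320 + 17833)*(-4587 - 1777) = -229/356 - (21320 + 17833)*(-4587 - 1777) = -229/356 - 39153*(-6364) = -229/356 - 1*(-249169692) = -229/356 + 249169692 = 88704410123/356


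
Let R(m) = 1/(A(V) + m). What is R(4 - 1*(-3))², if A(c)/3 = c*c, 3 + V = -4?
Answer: 1/23716 ≈ 4.2166e-5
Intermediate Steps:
V = -7 (V = -3 - 4 = -7)
A(c) = 3*c² (A(c) = 3*(c*c) = 3*c²)
R(m) = 1/(147 + m) (R(m) = 1/(3*(-7)² + m) = 1/(3*49 + m) = 1/(147 + m))
R(4 - 1*(-3))² = (1/(147 + (4 - 1*(-3))))² = (1/(147 + (4 + 3)))² = (1/(147 + 7))² = (1/154)² = 1/23716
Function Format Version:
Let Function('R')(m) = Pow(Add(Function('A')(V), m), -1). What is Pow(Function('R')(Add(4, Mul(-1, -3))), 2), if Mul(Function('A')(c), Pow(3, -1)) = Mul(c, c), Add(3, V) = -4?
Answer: Rational(1, 23716) ≈ 4.2166e-5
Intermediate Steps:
V = -7 (V = Add(-3, -4) = -7)
Function('A')(c) = Mul(3, Pow(c, 2)) (Function('A')(c) = Mul(3, Mul(c, c)) = Mul(3, Pow(c, 2)))
Function('R')(m) = Pow(Add(147, m), -1) (Function('R')(m) = Pow(Add(Mul(3, Pow(-7, 2)), m), -1) = Pow(Add(Mul(3, 49), m), -1) = Pow(Add(147, m), -1))
Pow(Function('R')(Add(4, Mul(-1, -3))), 2) = Pow(Pow(Add(147, Add(4, Mul(-1, -3))), -1), 2) = Pow(Pow(Add(147, Add(4, 3)), -1), 2) = Pow(Pow(Add(147, 7), -1), 2) = Pow(Pow(154, -1), 2) = Pow(Rational(1, 154), 2) = Rational(1, 23716)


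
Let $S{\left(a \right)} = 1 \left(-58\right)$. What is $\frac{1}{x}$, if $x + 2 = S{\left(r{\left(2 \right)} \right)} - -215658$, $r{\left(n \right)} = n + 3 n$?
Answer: $\frac{1}{215598} \approx 4.6383 \cdot 10^{-6}$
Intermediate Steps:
$r{\left(n \right)} = 4 n$
$S{\left(a \right)} = -58$
$x = 215598$ ($x = -2 - -215600 = -2 + \left(-58 + 215658\right) = -2 + 215600 = 215598$)
$\frac{1}{x} = \frac{1}{215598}$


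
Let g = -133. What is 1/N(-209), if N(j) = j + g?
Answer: -1/342 ≈ -0.0029240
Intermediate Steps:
N(j) = -133 + j (N(j) = j - 133 = -133 + j)
1/N(-209) = 1/(-133 - 209) = 1/(-342) = -1/342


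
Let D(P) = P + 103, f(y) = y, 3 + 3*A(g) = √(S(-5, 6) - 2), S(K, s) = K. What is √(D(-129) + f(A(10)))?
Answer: √(-243 + 3*I*√7)/3 ≈ 0.084851 + 5.1968*I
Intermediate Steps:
A(g) = -1 + I*√7/3 (A(g) = -1 + √(-5 - 2)/3 = -1 + √(-7)/3 = -1 + (I*√7)/3 = -1 + I*√7/3)
D(P) = 103 + P
√(D(-129) + f(A(10))) = √((103 - 129) + (-1 + I*√7/3)) = √(-26 + (-1 + I*√7/3)) = √(-27 + I*√7/3)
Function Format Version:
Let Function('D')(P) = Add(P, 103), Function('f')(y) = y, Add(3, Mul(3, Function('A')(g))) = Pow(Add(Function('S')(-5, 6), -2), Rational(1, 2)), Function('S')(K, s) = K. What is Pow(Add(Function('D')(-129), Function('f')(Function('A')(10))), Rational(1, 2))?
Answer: Mul(Rational(1, 3), Pow(Add(-243, Mul(3, I, Pow(7, Rational(1, 2)))), Rational(1, 2))) ≈ Add(0.084851, Mul(5.1968, I))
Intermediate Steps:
Function('A')(g) = Add(-1, Mul(Rational(1, 3), I, Pow(7, Rational(1, 2)))) (Function('A')(g) = Add(-1, Mul(Rational(1, 3), Pow(Add(-5, -2), Rational(1, 2)))) = Add(-1, Mul(Rational(1, 3), Pow(-7, Rational(1, 2)))) = Add(-1, Mul(Rational(1, 3), Mul(I, Pow(7, Rational(1, 2))))) = Add(-1, Mul(Rational(1, 3), I, Pow(7, Rational(1, 2)))))
Function('D')(P) = Add(103, P)
Pow(Add(Function('D')(-129), Function('f')(Function('A')(10))), Rational(1, 2)) = Pow(Add(Add(103, -129), Add(-1, Mul(Rational(1, 3), I, Pow(7, Rational(1, 2))))), Rational(1, 2)) = Pow(Add(-26, Add(-1, Mul(Rational(1, 3), I, Pow(7, Rational(1, 2))))), Rational(1, 2)) = Pow(Add(-27, Mul(Rational(1, 3), I, Pow(7, Rational(1, 2)))), Rational(1, 2))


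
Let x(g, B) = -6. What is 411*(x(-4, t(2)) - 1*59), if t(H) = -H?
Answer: -26715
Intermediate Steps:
411*(x(-4, t(2)) - 1*59) = 411*(-6 - 1*59) = 411*(-6 - 59) = 411*(-65) = -26715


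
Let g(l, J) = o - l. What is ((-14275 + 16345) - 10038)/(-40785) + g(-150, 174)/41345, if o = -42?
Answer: 22256116/112417055 ≈ 0.19798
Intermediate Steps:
g(l, J) = -42 - l
((-14275 + 16345) - 10038)/(-40785) + g(-150, 174)/41345 = ((-14275 + 16345) - 10038)/(-40785) + (-42 - 1*(-150))/41345 = (2070 - 10038)*(-1/40785) + (-42 + 150)*(1/41345) = -7968*(-1/40785) + 108*(1/41345) = 2656/13595 + 108/41345 = 22256116/112417055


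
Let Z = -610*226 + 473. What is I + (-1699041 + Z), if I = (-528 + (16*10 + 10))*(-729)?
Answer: -1575446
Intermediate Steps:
Z = -137387 (Z = -137860 + 473 = -137387)
I = 260982 (I = (-528 + (160 + 10))*(-729) = (-528 + 170)*(-729) = -358*(-729) = 260982)
I + (-1699041 + Z) = 260982 + (-1699041 - 137387) = 260982 - 1836428 = -1575446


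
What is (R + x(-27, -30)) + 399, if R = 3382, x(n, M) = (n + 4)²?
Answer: 4310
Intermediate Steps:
x(n, M) = (4 + n)²
(R + x(-27, -30)) + 399 = (3382 + (4 - 27)²) + 399 = (3382 + (-23)²) + 399 = (3382 + 529) + 399 = 3911 + 399 = 4310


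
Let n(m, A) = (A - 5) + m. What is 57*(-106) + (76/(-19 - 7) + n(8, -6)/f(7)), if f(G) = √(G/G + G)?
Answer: -78584/13 - 3*√2/4 ≈ -6046.0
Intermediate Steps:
n(m, A) = -5 + A + m (n(m, A) = (-5 + A) + m = -5 + A + m)
f(G) = √(1 + G)
57*(-106) + (76/(-19 - 7) + n(8, -6)/f(7)) = 57*(-106) + (76/(-19 - 7) + (-5 - 6 + 8)/(√(1 + 7))) = -6042 + (76/(-26) - 3*√2/4) = -6042 + (76*(-1/26) - 3*√2/4) = -6042 + (-38/13 - 3*√2/4) = -78584/13 - 3*√2/4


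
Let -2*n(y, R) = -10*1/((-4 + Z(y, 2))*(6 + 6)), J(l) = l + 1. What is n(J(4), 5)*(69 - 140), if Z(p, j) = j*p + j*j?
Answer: -71/24 ≈ -2.9583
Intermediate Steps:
Z(p, j) = j² + j*p (Z(p, j) = j*p + j² = j² + j*p)
J(l) = 1 + l
n(y, R) = 5/(24*y) (n(y, R) = -(-5)/((-4 + 2*(2 + y))*(6 + 6)) = -(-5)/((-4 + (4 + 2*y))*12) = -(-5)/((2*y)*12) = -(-5)/(24*y) = 5/(24*y))
n(J(4), 5)*(69 - 140) = (5/(24*(1 + 4)))*(69 - 140) = ((5/24)/5)*(-71) = ((5/24)*(⅕))*(-71) = (1/24)*(-71) = -71/24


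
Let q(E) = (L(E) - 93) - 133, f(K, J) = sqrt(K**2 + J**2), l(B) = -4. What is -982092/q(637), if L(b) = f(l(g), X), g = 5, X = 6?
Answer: 9248033/2126 + 81841*sqrt(13)/2126 ≈ 4488.8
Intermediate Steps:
f(K, J) = sqrt(J**2 + K**2)
L(b) = 2*sqrt(13) (L(b) = sqrt(6**2 + (-4)**2) = sqrt(36 + 16) = sqrt(52) = 2*sqrt(13))
q(E) = -226 + 2*sqrt(13) (q(E) = (2*sqrt(13) - 93) - 133 = (-93 + 2*sqrt(13)) - 133 = -226 + 2*sqrt(13))
-982092/q(637) = -982092/(-226 + 2*sqrt(13))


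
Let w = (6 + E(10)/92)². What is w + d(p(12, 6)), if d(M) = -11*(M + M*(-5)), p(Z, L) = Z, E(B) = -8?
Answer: 297808/529 ≈ 562.96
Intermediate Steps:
d(M) = 44*M (d(M) = -11*(M - 5*M) = -(-44)*M = 44*M)
w = 18496/529 (w = (6 - 8/92)² = (6 - 8*1/92)² = (6 - 2/23)² = (136/23)² = 18496/529 ≈ 34.964)
w + d(p(12, 6)) = 18496/529 + 44*12 = 18496/529 + 528 = 297808/529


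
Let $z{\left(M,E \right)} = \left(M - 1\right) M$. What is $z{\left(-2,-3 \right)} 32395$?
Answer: $194370$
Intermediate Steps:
$z{\left(M,E \right)} = M \left(-1 + M\right)$ ($z{\left(M,E \right)} = \left(-1 + M\right) M = M \left(-1 + M\right)$)
$z{\left(-2,-3 \right)} 32395 = - 2 \left(-1 - 2\right) 32395 = \left(-2\right) \left(-3\right) 32395 = 6 \cdot 32395 = 194370$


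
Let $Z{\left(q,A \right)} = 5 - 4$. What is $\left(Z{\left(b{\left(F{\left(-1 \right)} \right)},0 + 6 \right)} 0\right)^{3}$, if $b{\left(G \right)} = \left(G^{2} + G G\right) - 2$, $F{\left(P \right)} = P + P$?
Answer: $0$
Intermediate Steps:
$F{\left(P \right)} = 2 P$
$b{\left(G \right)} = -2 + 2 G^{2}$ ($b{\left(G \right)} = \left(G^{2} + G^{2}\right) - 2 = 2 G^{2} - 2 = -2 + 2 G^{2}$)
$Z{\left(q,A \right)} = 1$ ($Z{\left(q,A \right)} = 5 - 4 = 1$)
$\left(Z{\left(b{\left(F{\left(-1 \right)} \right)},0 + 6 \right)} 0\right)^{3} = \left(1 \cdot 0\right)^{3} = 0^{3} = 0$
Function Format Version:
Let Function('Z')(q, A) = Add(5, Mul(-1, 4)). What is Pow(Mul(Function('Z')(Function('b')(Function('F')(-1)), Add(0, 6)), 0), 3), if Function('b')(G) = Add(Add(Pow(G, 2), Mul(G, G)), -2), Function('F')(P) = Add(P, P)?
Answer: 0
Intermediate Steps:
Function('F')(P) = Mul(2, P)
Function('b')(G) = Add(-2, Mul(2, Pow(G, 2))) (Function('b')(G) = Add(Add(Pow(G, 2), Pow(G, 2)), -2) = Add(Mul(2, Pow(G, 2)), -2) = Add(-2, Mul(2, Pow(G, 2))))
Function('Z')(q, A) = 1 (Function('Z')(q, A) = Add(5, -4) = 1)
Pow(Mul(Function('Z')(Function('b')(Function('F')(-1)), Add(0, 6)), 0), 3) = Pow(Mul(1, 0), 3) = Pow(0, 3) = 0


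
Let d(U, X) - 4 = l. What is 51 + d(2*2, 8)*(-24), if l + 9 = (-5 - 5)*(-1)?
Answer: -69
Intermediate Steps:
l = 1 (l = -9 + (-5 - 5)*(-1) = -9 - 10*(-1) = -9 + 10 = 1)
d(U, X) = 5 (d(U, X) = 4 + 1 = 5)
51 + d(2*2, 8)*(-24) = 51 + 5*(-24) = 51 - 120 = -69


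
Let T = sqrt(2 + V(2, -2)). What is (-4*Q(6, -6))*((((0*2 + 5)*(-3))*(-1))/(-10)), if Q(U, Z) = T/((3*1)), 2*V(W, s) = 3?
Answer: sqrt(14) ≈ 3.7417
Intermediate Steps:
V(W, s) = 3/2 (V(W, s) = (1/2)*3 = 3/2)
T = sqrt(14)/2 (T = sqrt(2 + 3/2) = sqrt(7/2) = sqrt(14)/2 ≈ 1.8708)
Q(U, Z) = sqrt(14)/6 (Q(U, Z) = (sqrt(14)/2)/((3*1)) = (sqrt(14)/2)/3 = (sqrt(14)/2)*(1/3) = sqrt(14)/6)
(-4*Q(6, -6))*((((0*2 + 5)*(-3))*(-1))/(-10)) = (-2*sqrt(14)/3)*((((0*2 + 5)*(-3))*(-1))/(-10)) = (-2*sqrt(14)/3)*((((0 + 5)*(-3))*(-1))*(-1/10)) = (-2*sqrt(14)/3)*(((5*(-3))*(-1))*(-1/10)) = (-2*sqrt(14)/3)*(-15*(-1)*(-1/10)) = (-2*sqrt(14)/3)*(15*(-1/10)) = -2*sqrt(14)/3*(-3/2) = sqrt(14)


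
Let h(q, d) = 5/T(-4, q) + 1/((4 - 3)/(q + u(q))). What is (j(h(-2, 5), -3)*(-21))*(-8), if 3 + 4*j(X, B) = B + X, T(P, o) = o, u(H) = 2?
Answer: -357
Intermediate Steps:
h(q, d) = 2 + q + 5/q (h(q, d) = 5/q + 1/((4 - 3)/(q + 2)) = 5/q + 1/(1/(2 + q)) = 5/q + 1/1/(2 + q) = 5/q + 1*(2 + q) = 5/q + (2 + q) = 2 + q + 5/q)
j(X, B) = -3/4 + B/4 + X/4 (j(X, B) = -3/4 + (B + X)/4 = -3/4 + (B/4 + X/4) = -3/4 + B/4 + X/4)
(j(h(-2, 5), -3)*(-21))*(-8) = ((-3/4 + (1/4)*(-3) + (2 - 2 + 5/(-2))/4)*(-21))*(-8) = ((-3/4 - 3/4 + (2 - 2 + 5*(-1/2))/4)*(-21))*(-8) = ((-3/4 - 3/4 + (2 - 2 - 5/2)/4)*(-21))*(-8) = ((-3/4 - 3/4 + (1/4)*(-5/2))*(-21))*(-8) = ((-3/4 - 3/4 - 5/8)*(-21))*(-8) = -17/8*(-21)*(-8) = (357/8)*(-8) = -357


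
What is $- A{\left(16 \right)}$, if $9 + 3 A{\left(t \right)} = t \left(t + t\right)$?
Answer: $- \frac{503}{3} \approx -167.67$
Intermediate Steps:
$A{\left(t \right)} = -3 + \frac{2 t^{2}}{3}$ ($A{\left(t \right)} = -3 + \frac{t \left(t + t\right)}{3} = -3 + \frac{t 2 t}{3} = -3 + \frac{2 t^{2}}{3}$)
$- A{\left(16 \right)} = - (-3 + \frac{2 \cdot 16^{2}}{3}) = - (-3 + \frac{2}{3} \cdot 256) = - (-3 + \frac{512}{3}) = \left(-1\right) \frac{503}{3} = - \frac{503}{3}$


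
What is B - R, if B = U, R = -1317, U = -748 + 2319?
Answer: 2888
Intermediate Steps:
U = 1571
B = 1571
B - R = 1571 - 1*(-1317) = 1571 + 1317 = 2888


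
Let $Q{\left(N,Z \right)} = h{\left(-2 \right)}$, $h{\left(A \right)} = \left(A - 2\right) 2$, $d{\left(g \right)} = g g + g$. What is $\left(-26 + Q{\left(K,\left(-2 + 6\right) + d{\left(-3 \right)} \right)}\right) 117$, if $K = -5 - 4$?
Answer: $-3978$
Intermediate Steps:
$d{\left(g \right)} = g + g^{2}$ ($d{\left(g \right)} = g^{2} + g = g + g^{2}$)
$h{\left(A \right)} = -4 + 2 A$ ($h{\left(A \right)} = \left(-2 + A\right) 2 = -4 + 2 A$)
$K = -9$ ($K = -5 - 4 = -9$)
$Q{\left(N,Z \right)} = -8$ ($Q{\left(N,Z \right)} = -4 + 2 \left(-2\right) = -4 - 4 = -8$)
$\left(-26 + Q{\left(K,\left(-2 + 6\right) + d{\left(-3 \right)} \right)}\right) 117 = \left(-26 - 8\right) 117 = \left(-34\right) 117 = -3978$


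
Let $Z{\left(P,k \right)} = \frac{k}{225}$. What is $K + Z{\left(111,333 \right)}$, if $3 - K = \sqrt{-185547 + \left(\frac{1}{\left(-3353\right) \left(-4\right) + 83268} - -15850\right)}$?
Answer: $\frac{112}{25} - \frac{i \sqrt{396540415029030}}{48340} \approx 4.48 - 411.94 i$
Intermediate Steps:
$Z{\left(P,k \right)} = \frac{k}{225}$ ($Z{\left(P,k \right)} = k \frac{1}{225} = \frac{k}{225}$)
$K = 3 - \frac{i \sqrt{396540415029030}}{48340}$ ($K = 3 - \sqrt{-185547 + \left(\frac{1}{\left(-3353\right) \left(-4\right) + 83268} - -15850\right)} = 3 - \sqrt{-185547 + \left(\frac{1}{13412 + 83268} + 15850\right)} = 3 - \sqrt{-185547 + \left(\frac{1}{96680} + 15850\right)} = 3 - \sqrt{-185547 + \frac{1532378001}{96680}} = 3 - \sqrt{- \frac{16406305959}{96680}} = 3 - \frac{i \sqrt{396540415029030}}{48340} \approx 3.0 - 411.94 i$)
$K + Z{\left(111,333 \right)} = \left(3 - \frac{i \sqrt{396540415029030}}{48340}\right) + \frac{1}{225} \cdot 333 = \left(3 - \frac{i \sqrt{396540415029030}}{48340}\right) + \frac{37}{25} = \frac{112}{25} - \frac{i \sqrt{396540415029030}}{48340}$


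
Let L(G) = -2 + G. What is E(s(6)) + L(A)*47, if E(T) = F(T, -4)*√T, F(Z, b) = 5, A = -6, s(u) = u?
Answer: -376 + 5*√6 ≈ -363.75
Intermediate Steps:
E(T) = 5*√T
E(s(6)) + L(A)*47 = 5*√6 + (-2 - 6)*47 = 5*√6 - 8*47 = 5*√6 - 376 = -376 + 5*√6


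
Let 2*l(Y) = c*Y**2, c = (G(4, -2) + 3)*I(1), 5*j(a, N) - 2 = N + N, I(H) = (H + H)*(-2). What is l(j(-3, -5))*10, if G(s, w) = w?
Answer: -256/5 ≈ -51.200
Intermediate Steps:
I(H) = -4*H (I(H) = (2*H)*(-2) = -4*H)
j(a, N) = 2/5 + 2*N/5 (j(a, N) = 2/5 + (N + N)/5 = 2/5 + (2*N)/5 = 2/5 + 2*N/5)
c = -4 (c = (-2 + 3)*(-4*1) = 1*(-4) = -4)
l(Y) = -2*Y**2 (l(Y) = (-4*Y**2)/2 = -2*Y**2)
l(j(-3, -5))*10 = -2*(2/5 + (2/5)*(-5))**2*10 = -2*(2/5 - 2)**2*10 = -2*(-8/5)**2*10 = -2*64/25*10 = -128/25*10 = -256/5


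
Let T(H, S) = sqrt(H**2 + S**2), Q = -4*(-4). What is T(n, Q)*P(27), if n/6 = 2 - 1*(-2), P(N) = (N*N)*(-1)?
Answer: -5832*sqrt(13) ≈ -21028.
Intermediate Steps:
P(N) = -N**2 (P(N) = N**2*(-1) = -N**2)
n = 24 (n = 6*(2 - 1*(-2)) = 6*(2 + 2) = 6*4 = 24)
Q = 16
T(n, Q)*P(27) = sqrt(24**2 + 16**2)*(-1*27**2) = sqrt(576 + 256)*(-1*729) = sqrt(832)*(-729) = (8*sqrt(13))*(-729) = -5832*sqrt(13)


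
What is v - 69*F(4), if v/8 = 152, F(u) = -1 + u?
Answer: 1009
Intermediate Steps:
v = 1216 (v = 8*152 = 1216)
v - 69*F(4) = 1216 - 69*(-1 + 4) = 1216 - 69*3 = 1216 - 207 = 1009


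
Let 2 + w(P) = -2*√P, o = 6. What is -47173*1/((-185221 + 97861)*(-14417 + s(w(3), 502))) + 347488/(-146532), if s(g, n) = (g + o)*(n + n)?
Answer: -3858292717136801/1626960969225280 + 1691489*√3/149891990040 ≈ -2.3715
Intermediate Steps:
w(P) = -2 - 2*√P
s(g, n) = 2*n*(6 + g) (s(g, n) = (g + 6)*(n + n) = (6 + g)*(2*n) = 2*n*(6 + g))
-47173*1/((-185221 + 97861)*(-14417 + s(w(3), 502))) + 347488/(-146532) = -47173*1/((-185221 + 97861)*(-14417 + 2*502*(6 + (-2 - 2*√3)))) + 347488/(-146532) = -47173*(-1/(87360*(-14417 + 2*502*(4 - 2*√3)))) + 347488*(-1/146532) = -47173*(-1/(87360*(-14417 + (4016 - 2008*√3)))) - 86872/36633 = -47173*(-1/(87360*(-10401 - 2008*√3))) - 86872/36633 = -47173/(908631360 + 175418880*√3) - 86872/36633 = -86872/36633 - 47173/(908631360 + 175418880*√3)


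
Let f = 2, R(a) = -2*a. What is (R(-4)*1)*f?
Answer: 16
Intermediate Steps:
(R(-4)*1)*f = (-2*(-4)*1)*2 = (8*1)*2 = 8*2 = 16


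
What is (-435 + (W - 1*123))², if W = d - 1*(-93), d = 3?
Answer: 213444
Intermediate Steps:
W = 96 (W = 3 - 1*(-93) = 3 + 93 = 96)
(-435 + (W - 1*123))² = (-435 + (96 - 1*123))² = (-435 + (96 - 123))² = (-435 - 27)² = (-462)² = 213444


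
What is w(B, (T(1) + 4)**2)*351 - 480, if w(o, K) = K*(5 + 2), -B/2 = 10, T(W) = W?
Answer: 60945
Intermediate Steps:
B = -20 (B = -2*10 = -20)
w(o, K) = 7*K (w(o, K) = K*7 = 7*K)
w(B, (T(1) + 4)**2)*351 - 480 = (7*(1 + 4)**2)*351 - 480 = (7*5**2)*351 - 480 = (7*25)*351 - 480 = 175*351 - 480 = 61425 - 480 = 60945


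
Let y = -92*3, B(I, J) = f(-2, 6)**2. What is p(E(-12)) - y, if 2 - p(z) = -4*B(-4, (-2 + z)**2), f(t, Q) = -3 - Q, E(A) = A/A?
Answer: 602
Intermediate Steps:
E(A) = 1
B(I, J) = 81 (B(I, J) = (-3 - 1*6)**2 = (-3 - 6)**2 = (-9)**2 = 81)
y = -276
p(z) = 326 (p(z) = 2 - (-4)*81 = 2 - 1*(-324) = 2 + 324 = 326)
p(E(-12)) - y = 326 - 1*(-276) = 326 + 276 = 602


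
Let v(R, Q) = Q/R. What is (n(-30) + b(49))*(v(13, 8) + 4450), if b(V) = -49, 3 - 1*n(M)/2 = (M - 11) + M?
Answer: 5727942/13 ≈ 4.4061e+5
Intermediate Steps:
n(M) = 28 - 4*M (n(M) = 6 - 2*((M - 11) + M) = 6 - 2*((-11 + M) + M) = 6 - 2*(-11 + 2*M) = 6 + (22 - 4*M) = 28 - 4*M)
(n(-30) + b(49))*(v(13, 8) + 4450) = ((28 - 4*(-30)) - 49)*(8/13 + 4450) = ((28 + 120) - 49)*(8*(1/13) + 4450) = (148 - 49)*(8/13 + 4450) = 99*(57858/13) = 5727942/13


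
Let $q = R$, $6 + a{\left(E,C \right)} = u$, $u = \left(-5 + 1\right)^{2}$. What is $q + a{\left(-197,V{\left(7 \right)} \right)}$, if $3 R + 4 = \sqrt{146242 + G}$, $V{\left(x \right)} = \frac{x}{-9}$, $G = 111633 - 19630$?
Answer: $\frac{26}{3} + \frac{\sqrt{238245}}{3} \approx 171.37$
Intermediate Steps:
$u = 16$ ($u = \left(-4\right)^{2} = 16$)
$G = 92003$ ($G = 111633 - 19630 = 92003$)
$V{\left(x \right)} = - \frac{x}{9}$ ($V{\left(x \right)} = x \left(- \frac{1}{9}\right) = - \frac{x}{9}$)
$a{\left(E,C \right)} = 10$ ($a{\left(E,C \right)} = -6 + 16 = 10$)
$R = - \frac{4}{3} + \frac{\sqrt{238245}}{3}$ ($R = - \frac{4}{3} + \frac{\sqrt{146242 + 92003}}{3} = - \frac{4}{3} + \frac{\sqrt{238245}}{3} \approx 161.37$)
$q = - \frac{4}{3} + \frac{\sqrt{238245}}{3} \approx 161.37$
$q + a{\left(-197,V{\left(7 \right)} \right)} = \left(- \frac{4}{3} + \frac{\sqrt{238245}}{3}\right) + 10 = \frac{26}{3} + \frac{\sqrt{238245}}{3}$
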